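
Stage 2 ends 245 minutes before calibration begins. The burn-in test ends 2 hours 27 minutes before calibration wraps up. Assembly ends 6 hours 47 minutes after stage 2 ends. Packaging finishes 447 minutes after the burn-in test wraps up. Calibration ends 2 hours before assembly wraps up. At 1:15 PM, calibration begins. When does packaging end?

6:57 PM

Stage 2 ends at 1:15 PM − 245 min = 9:10 AM.
Assembly ends at 9:10 AM + 407 min = 3:57 PM.
Calibration ends at 3:57 PM − 120 min = 1:57 PM.
The burn-in test ends at 1:57 PM − 147 min = 11:30 AM.
Packaging ends at 11:30 AM + 447 min = 6:57 PM.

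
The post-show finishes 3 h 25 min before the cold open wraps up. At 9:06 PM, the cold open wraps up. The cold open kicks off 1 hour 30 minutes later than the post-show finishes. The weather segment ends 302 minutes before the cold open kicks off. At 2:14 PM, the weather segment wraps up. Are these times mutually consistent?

No

The post-show ends at 9:06 PM − 205 min = 5:41 PM.
The cold open starts at 5:41 PM + 90 min = 7:11 PM.
The weather segment ends at 7:11 PM − 302 min = 2:09 PM.
But the weather segment is also said to end at 2:14 PM — a 5-minute conflict.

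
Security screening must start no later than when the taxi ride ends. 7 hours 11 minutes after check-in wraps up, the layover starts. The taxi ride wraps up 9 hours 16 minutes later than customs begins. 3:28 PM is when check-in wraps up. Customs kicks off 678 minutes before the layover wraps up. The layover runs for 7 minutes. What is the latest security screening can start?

The layover starts at 3:28 PM + 431 min = 10:39 PM.
The layover ends at 10:39 PM + 7 min = 10:46 PM.
Customs starts at 10:46 PM − 678 min = 11:28 AM.
The taxi ride ends at 11:28 AM + 556 min = 8:44 PM.
Security screening is bounded by the taxi ride, so the latest it can start is 8:44 PM.

8:44 PM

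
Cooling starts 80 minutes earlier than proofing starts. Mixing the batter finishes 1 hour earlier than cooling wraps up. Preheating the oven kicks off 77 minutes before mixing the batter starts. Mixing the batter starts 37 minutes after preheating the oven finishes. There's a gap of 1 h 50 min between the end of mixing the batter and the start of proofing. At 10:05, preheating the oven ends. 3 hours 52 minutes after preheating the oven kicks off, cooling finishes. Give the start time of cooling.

Mixing the batter starts at 10:05 + 37 min = 10:42.
Preheating the oven starts at 10:42 − 77 min = 09:25.
Cooling ends at 09:25 + 232 min = 13:17.
Mixing the batter ends at 13:17 − 60 min = 12:17.
Proofing starts at 12:17 + 110 min = 14:07.
Cooling starts at 14:07 − 80 min = 12:47.

12:47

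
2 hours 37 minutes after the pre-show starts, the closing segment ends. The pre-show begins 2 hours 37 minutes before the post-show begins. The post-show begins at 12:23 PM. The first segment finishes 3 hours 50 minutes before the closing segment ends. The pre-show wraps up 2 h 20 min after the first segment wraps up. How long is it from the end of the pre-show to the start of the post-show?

1 h 30 min

The pre-show starts at 12:23 PM − 157 min = 9:46 AM.
The closing segment ends at 9:46 AM + 157 min = 12:23 PM.
The first segment ends at 12:23 PM − 230 min = 8:33 AM.
The pre-show ends at 8:33 AM + 140 min = 10:53 AM.
From 10:53 AM to 12:23 PM is 1 h 30 min.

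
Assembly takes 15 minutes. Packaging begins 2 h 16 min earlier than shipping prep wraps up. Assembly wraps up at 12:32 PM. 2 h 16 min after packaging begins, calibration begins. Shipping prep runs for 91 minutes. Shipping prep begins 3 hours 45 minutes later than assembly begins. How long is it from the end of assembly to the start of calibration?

Assembly starts at 12:32 PM − 15 min = 12:17 PM.
Shipping prep starts at 12:17 PM + 225 min = 4:02 PM.
Shipping prep ends at 4:02 PM + 91 min = 5:33 PM.
Packaging starts at 5:33 PM − 136 min = 3:17 PM.
Calibration starts at 3:17 PM + 136 min = 5:33 PM.
From 12:32 PM to 5:33 PM is 5 hours 1 minute.

5 hours 1 minute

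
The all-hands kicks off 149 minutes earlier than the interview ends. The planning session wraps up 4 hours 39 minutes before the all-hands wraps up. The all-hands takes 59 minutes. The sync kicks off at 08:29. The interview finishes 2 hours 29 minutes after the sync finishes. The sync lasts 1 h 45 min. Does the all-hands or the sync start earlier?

The sync ends at 08:29 + 105 min = 10:14.
The interview ends at 10:14 + 149 min = 12:43.
The all-hands starts at 12:43 − 149 min = 10:14.
The all-hands starts at 10:14 and the sync starts at 08:29, so the sync is first.

the sync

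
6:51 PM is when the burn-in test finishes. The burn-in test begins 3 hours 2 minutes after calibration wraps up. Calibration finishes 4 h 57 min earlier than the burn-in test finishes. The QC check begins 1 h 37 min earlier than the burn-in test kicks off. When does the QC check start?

3:19 PM

Calibration ends at 6:51 PM − 297 min = 1:54 PM.
The burn-in test starts at 1:54 PM + 182 min = 4:56 PM.
The QC check starts at 4:56 PM − 97 min = 3:19 PM.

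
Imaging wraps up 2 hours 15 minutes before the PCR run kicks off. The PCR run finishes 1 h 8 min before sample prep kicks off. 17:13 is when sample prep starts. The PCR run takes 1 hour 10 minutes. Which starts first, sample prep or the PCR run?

The PCR run ends at 17:13 − 68 min = 16:05.
The PCR run starts at 16:05 − 70 min = 14:55.
Sample prep starts at 17:13 and the PCR run starts at 14:55, so the PCR run is first.

the PCR run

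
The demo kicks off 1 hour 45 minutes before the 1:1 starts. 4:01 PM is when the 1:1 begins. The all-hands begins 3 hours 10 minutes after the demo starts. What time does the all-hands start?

5:26 PM

The demo starts at 4:01 PM − 105 min = 2:16 PM.
The all-hands starts at 2:16 PM + 190 min = 5:26 PM.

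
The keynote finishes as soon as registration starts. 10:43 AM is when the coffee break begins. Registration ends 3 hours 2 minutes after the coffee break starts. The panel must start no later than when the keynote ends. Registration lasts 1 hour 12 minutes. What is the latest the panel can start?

Registration ends at 10:43 AM + 182 min = 1:45 PM.
Registration starts at 1:45 PM − 72 min = 12:33 PM.
So the keynote ends at 12:33 PM.
The panel is bounded by the keynote, so the latest it can start is 12:33 PM.

12:33 PM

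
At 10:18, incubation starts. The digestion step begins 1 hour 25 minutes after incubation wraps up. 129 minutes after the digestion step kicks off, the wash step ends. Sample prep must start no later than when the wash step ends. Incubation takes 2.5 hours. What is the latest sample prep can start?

16:22

Incubation ends at 10:18 + 150 min = 12:48.
The digestion step starts at 12:48 + 85 min = 14:13.
The wash step ends at 14:13 + 129 min = 16:22.
Sample prep is bounded by the wash step, so the latest it can start is 16:22.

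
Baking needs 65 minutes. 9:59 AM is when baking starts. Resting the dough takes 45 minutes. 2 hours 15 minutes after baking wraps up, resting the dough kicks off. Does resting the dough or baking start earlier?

Baking ends at 9:59 AM + 65 min = 11:04 AM.
Resting the dough starts at 11:04 AM + 135 min = 1:19 PM.
Resting the dough starts at 1:19 PM and baking starts at 9:59 AM, so baking is first.

baking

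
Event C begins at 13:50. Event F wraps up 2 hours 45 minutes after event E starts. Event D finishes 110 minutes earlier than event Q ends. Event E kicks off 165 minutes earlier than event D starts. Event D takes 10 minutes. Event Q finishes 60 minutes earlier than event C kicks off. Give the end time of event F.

Event Q ends at 13:50 − 60 min = 12:50.
Event D ends at 12:50 − 110 min = 11:00.
Event D starts at 11:00 − 10 min = 10:50.
Event E starts at 10:50 − 165 min = 08:05.
Event F ends at 08:05 + 165 min = 10:50.

10:50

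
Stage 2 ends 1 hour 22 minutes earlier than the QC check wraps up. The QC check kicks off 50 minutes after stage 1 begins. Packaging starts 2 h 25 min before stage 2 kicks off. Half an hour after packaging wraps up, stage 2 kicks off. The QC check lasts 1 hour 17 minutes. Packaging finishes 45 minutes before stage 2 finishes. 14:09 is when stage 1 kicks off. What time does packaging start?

12:14

The QC check starts at 14:09 + 50 min = 14:59.
The QC check ends at 14:59 + 77 min = 16:16.
Stage 2 ends at 16:16 − 82 min = 14:54.
Packaging ends at 14:54 − 45 min = 14:09.
Stage 2 starts at 14:09 + 30 min = 14:39.
Packaging starts at 14:39 − 145 min = 12:14.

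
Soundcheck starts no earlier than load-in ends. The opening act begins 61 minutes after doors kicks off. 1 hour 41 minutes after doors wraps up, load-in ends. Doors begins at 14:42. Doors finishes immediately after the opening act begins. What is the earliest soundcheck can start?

17:24

The opening act starts at 14:42 + 61 min = 15:43.
So doors ends at 15:43.
Load-in ends at 15:43 + 101 min = 17:24.
Soundcheck is bounded by load-in, so the earliest it can start is 17:24.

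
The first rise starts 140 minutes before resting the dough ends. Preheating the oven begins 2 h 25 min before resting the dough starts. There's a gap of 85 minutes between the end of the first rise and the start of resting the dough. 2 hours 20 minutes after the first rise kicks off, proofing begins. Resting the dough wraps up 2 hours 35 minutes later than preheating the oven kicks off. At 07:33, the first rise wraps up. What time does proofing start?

Resting the dough starts at 07:33 + 85 min = 08:58.
Preheating the oven starts at 08:58 − 145 min = 06:33.
Resting the dough ends at 06:33 + 155 min = 09:08.
The first rise starts at 09:08 − 140 min = 06:48.
Proofing starts at 06:48 + 140 min = 09:08.

09:08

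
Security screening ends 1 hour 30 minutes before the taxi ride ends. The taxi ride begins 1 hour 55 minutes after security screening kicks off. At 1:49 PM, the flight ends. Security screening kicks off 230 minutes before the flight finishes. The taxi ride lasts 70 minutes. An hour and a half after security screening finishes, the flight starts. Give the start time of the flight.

Security screening starts at 1:49 PM − 230 min = 9:59 AM.
The taxi ride starts at 9:59 AM + 115 min = 11:54 AM.
The taxi ride ends at 11:54 AM + 70 min = 1:04 PM.
Security screening ends at 1:04 PM − 90 min = 11:34 AM.
The flight starts at 11:34 AM + 90 min = 1:04 PM.

1:04 PM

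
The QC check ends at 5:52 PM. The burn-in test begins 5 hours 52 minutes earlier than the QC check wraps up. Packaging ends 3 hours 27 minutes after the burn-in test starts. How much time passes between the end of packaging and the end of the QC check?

2 h 25 min

The burn-in test starts at 5:52 PM − 352 min = 12:00 PM.
Packaging ends at 12:00 PM + 207 min = 3:27 PM.
From 3:27 PM to 5:52 PM is 2 h 25 min.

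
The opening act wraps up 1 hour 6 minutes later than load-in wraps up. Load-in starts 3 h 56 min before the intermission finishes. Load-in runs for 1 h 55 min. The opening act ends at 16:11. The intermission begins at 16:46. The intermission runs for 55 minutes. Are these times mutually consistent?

No

The intermission ends at 16:46 + 55 min = 17:41.
Load-in starts at 17:41 − 236 min = 13:45.
Load-in ends at 13:45 + 115 min = 15:40.
The opening act ends at 15:40 + 66 min = 16:46.
But the opening act is also said to end at 16:11 — a 35-minute conflict.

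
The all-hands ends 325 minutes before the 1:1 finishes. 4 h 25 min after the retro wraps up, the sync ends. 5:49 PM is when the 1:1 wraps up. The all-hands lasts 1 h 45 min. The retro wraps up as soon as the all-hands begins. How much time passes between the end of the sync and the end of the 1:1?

The all-hands ends at 5:49 PM − 325 min = 12:24 PM.
The all-hands starts at 12:24 PM − 105 min = 10:39 AM.
So the retro ends at 10:39 AM.
The sync ends at 10:39 AM + 265 min = 3:04 PM.
From 3:04 PM to 5:49 PM is 165 minutes.

165 minutes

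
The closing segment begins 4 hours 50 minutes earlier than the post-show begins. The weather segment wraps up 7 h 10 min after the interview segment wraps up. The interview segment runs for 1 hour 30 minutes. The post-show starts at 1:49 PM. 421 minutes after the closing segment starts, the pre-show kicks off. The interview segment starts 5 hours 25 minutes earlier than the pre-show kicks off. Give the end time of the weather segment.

7:15 PM

The closing segment starts at 1:49 PM − 290 min = 8:59 AM.
The pre-show starts at 8:59 AM + 421 min = 4:00 PM.
The interview segment starts at 4:00 PM − 325 min = 10:35 AM.
The interview segment ends at 10:35 AM + 90 min = 12:05 PM.
The weather segment ends at 12:05 PM + 430 min = 7:15 PM.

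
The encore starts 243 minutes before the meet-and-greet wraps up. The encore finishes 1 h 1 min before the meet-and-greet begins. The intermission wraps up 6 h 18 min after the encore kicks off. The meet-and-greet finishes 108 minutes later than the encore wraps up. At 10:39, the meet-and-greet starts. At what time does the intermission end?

The encore ends at 10:39 − 61 min = 09:38.
The meet-and-greet ends at 09:38 + 108 min = 11:26.
The encore starts at 11:26 − 243 min = 07:23.
The intermission ends at 07:23 + 378 min = 13:41.

13:41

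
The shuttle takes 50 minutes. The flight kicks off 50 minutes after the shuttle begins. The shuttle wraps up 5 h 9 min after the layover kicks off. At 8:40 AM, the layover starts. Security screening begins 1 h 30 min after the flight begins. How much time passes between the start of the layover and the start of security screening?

The shuttle ends at 8:40 AM + 309 min = 1:49 PM.
The shuttle starts at 1:49 PM − 50 min = 12:59 PM.
The flight starts at 12:59 PM + 50 min = 1:49 PM.
Security screening starts at 1:49 PM + 90 min = 3:19 PM.
From 8:40 AM to 3:19 PM is 399 minutes.

399 minutes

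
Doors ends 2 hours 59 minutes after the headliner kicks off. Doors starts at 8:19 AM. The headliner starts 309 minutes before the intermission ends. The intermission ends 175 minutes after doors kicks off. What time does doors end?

The intermission ends at 8:19 AM + 175 min = 11:14 AM.
The headliner starts at 11:14 AM − 309 min = 6:05 AM.
Doors ends at 6:05 AM + 179 min = 9:04 AM.

9:04 AM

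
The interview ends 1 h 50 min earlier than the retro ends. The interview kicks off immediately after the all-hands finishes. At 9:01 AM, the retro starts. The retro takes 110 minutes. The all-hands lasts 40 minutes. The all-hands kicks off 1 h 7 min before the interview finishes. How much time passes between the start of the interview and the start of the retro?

The retro ends at 9:01 AM + 110 min = 10:51 AM.
The interview ends at 10:51 AM − 110 min = 9:01 AM.
The all-hands starts at 9:01 AM − 67 min = 7:54 AM.
The all-hands ends at 7:54 AM + 40 min = 8:34 AM.
So the interview starts at 8:34 AM.
From 8:34 AM to 9:01 AM is 27 minutes.

27 minutes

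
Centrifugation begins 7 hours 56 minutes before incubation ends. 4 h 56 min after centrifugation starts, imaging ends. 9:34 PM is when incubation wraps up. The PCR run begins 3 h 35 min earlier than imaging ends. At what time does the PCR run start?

2:59 PM

Centrifugation starts at 9:34 PM − 476 min = 1:38 PM.
Imaging ends at 1:38 PM + 296 min = 6:34 PM.
The PCR run starts at 6:34 PM − 215 min = 2:59 PM.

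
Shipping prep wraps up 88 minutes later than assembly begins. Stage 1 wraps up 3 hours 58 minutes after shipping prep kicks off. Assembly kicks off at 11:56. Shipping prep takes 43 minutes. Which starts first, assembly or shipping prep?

assembly

Shipping prep ends at 11:56 + 88 min = 13:24.
Shipping prep starts at 13:24 − 43 min = 12:41.
Assembly starts at 11:56 and shipping prep starts at 12:41, so assembly is first.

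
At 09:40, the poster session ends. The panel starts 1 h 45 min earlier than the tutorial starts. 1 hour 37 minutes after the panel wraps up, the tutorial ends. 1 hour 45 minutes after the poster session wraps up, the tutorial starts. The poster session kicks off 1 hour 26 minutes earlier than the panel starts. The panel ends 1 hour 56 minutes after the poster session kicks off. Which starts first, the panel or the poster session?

The tutorial starts at 09:40 + 105 min = 11:25.
The panel starts at 11:25 − 105 min = 09:40.
The poster session starts at 09:40 − 86 min = 08:14.
The panel starts at 09:40 and the poster session starts at 08:14, so the poster session is first.

the poster session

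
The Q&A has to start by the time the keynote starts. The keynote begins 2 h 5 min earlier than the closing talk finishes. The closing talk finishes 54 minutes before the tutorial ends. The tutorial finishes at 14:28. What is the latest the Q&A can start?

The closing talk ends at 14:28 − 54 min = 13:34.
The keynote starts at 13:34 − 125 min = 11:29.
The Q&A is bounded by the keynote, so the latest it can start is 11:29.

11:29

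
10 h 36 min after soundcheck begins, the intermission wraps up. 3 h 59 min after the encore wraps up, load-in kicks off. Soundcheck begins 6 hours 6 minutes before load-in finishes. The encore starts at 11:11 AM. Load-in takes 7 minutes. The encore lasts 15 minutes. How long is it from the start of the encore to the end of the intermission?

The encore ends at 11:11 AM + 15 min = 11:26 AM.
Load-in starts at 11:26 AM + 239 min = 3:25 PM.
Load-in ends at 3:25 PM + 7 min = 3:32 PM.
Soundcheck starts at 3:32 PM − 366 min = 9:26 AM.
The intermission ends at 9:26 AM + 636 min = 8:02 PM.
From 11:11 AM to 8:02 PM is 8 h 51 min.

8 h 51 min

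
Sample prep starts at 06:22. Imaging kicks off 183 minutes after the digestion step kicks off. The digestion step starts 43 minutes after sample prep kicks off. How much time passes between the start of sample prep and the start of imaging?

The digestion step starts at 06:22 + 43 min = 07:05.
Imaging starts at 07:05 + 183 min = 10:08.
From 06:22 to 10:08 is 3 h 46 min.

3 h 46 min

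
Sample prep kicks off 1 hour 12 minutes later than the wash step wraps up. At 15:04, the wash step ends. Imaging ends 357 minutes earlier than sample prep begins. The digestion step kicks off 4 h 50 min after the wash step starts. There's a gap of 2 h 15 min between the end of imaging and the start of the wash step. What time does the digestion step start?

Sample prep starts at 15:04 + 72 min = 16:16.
Imaging ends at 16:16 − 357 min = 10:19.
The wash step starts at 10:19 + 135 min = 12:34.
The digestion step starts at 12:34 + 290 min = 17:24.

17:24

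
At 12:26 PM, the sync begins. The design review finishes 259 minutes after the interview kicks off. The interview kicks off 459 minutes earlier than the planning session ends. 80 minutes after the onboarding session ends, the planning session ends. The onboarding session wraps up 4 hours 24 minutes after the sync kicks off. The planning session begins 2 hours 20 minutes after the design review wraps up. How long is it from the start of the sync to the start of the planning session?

4 hours 44 minutes

The onboarding session ends at 12:26 PM + 264 min = 4:50 PM.
The planning session ends at 4:50 PM + 80 min = 6:10 PM.
The interview starts at 6:10 PM − 459 min = 10:31 AM.
The design review ends at 10:31 AM + 259 min = 2:50 PM.
The planning session starts at 2:50 PM + 140 min = 5:10 PM.
From 12:26 PM to 5:10 PM is 4 hours 44 minutes.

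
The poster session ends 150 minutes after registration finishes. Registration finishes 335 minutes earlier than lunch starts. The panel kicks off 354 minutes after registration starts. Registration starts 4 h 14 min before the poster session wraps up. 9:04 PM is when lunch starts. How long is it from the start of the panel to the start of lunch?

85 minutes

Registration ends at 9:04 PM − 335 min = 3:29 PM.
The poster session ends at 3:29 PM + 150 min = 5:59 PM.
Registration starts at 5:59 PM − 254 min = 1:45 PM.
The panel starts at 1:45 PM + 354 min = 7:39 PM.
From 7:39 PM to 9:04 PM is 85 minutes.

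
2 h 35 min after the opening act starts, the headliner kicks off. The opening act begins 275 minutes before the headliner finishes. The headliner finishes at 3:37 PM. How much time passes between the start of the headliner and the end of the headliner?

120 minutes

The opening act starts at 3:37 PM − 275 min = 11:02 AM.
The headliner starts at 11:02 AM + 155 min = 1:37 PM.
From 1:37 PM to 3:37 PM is 120 minutes.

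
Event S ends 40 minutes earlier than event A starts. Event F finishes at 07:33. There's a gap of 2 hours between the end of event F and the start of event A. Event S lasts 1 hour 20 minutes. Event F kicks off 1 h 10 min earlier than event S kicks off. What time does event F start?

06:23

Event A starts at 07:33 + 120 min = 09:33.
Event S ends at 09:33 − 40 min = 08:53.
Event S starts at 08:53 − 80 min = 07:33.
Event F starts at 07:33 − 70 min = 06:23.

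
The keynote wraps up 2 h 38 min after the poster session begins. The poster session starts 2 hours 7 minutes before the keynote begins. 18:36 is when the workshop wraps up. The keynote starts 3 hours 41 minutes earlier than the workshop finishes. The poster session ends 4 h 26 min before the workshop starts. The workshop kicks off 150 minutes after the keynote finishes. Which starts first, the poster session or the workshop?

The keynote starts at 18:36 − 221 min = 14:55.
The poster session starts at 14:55 − 127 min = 12:48.
The keynote ends at 12:48 + 158 min = 15:26.
The workshop starts at 15:26 + 150 min = 17:56.
The poster session starts at 12:48 and the workshop starts at 17:56, so the poster session is first.

the poster session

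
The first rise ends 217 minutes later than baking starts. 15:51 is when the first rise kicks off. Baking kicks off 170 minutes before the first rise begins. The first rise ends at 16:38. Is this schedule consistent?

Yes

Baking starts at 15:51 − 170 min = 13:01.
The first rise ends at 13:01 + 217 min = 16:38.
That matches the stated 16:38, so the schedule is consistent.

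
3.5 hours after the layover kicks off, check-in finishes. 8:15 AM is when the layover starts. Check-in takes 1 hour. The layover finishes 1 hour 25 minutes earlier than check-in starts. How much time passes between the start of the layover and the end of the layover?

Check-in ends at 8:15 AM + 210 min = 11:45 AM.
Check-in starts at 11:45 AM − 60 min = 10:45 AM.
The layover ends at 10:45 AM − 85 min = 9:20 AM.
From 8:15 AM to 9:20 AM is 65 minutes.

65 minutes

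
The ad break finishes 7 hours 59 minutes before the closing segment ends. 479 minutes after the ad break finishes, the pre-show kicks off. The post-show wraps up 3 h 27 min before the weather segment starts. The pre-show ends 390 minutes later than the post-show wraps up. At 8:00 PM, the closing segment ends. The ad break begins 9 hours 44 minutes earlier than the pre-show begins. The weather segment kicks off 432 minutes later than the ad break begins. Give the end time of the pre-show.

The ad break ends at 8:00 PM − 479 min = 12:01 PM.
The pre-show starts at 12:01 PM + 479 min = 8:00 PM.
The ad break starts at 8:00 PM − 584 min = 10:16 AM.
The weather segment starts at 10:16 AM + 432 min = 5:28 PM.
The post-show ends at 5:28 PM − 207 min = 2:01 PM.
The pre-show ends at 2:01 PM + 390 min = 8:31 PM.

8:31 PM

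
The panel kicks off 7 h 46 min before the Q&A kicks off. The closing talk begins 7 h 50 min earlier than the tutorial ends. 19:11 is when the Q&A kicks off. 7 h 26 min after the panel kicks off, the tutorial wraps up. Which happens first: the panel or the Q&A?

the panel

The panel starts at 19:11 − 466 min = 11:25.
The panel starts at 11:25 and the Q&A starts at 19:11, so the panel is first.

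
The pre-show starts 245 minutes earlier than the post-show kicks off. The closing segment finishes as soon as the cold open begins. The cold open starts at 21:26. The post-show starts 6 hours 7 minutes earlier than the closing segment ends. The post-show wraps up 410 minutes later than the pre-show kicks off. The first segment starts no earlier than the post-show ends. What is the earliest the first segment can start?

The closing segment ends at 21:26.
The post-show starts at 21:26 − 367 min = 15:19.
The pre-show starts at 15:19 − 245 min = 11:14.
The post-show ends at 11:14 + 410 min = 18:04.
The first segment is bounded by the post-show, so the earliest it can start is 18:04.

18:04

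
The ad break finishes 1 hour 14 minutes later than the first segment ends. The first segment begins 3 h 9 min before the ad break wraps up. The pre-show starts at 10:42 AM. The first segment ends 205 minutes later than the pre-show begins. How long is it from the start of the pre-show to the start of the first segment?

The first segment ends at 10:42 AM + 205 min = 2:07 PM.
The ad break ends at 2:07 PM + 74 min = 3:21 PM.
The first segment starts at 3:21 PM − 189 min = 12:12 PM.
From 10:42 AM to 12:12 PM is 1 h 30 min.

1 h 30 min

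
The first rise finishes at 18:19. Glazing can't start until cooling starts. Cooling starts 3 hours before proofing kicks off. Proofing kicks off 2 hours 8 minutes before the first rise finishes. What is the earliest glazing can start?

13:11

Proofing starts at 18:19 − 128 min = 16:11.
Cooling starts at 16:11 − 180 min = 13:11.
Glazing is bounded by cooling, so the earliest it can start is 13:11.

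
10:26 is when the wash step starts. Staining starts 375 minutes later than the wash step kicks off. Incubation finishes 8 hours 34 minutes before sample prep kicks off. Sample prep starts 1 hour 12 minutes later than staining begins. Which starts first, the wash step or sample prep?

the wash step

Staining starts at 10:26 + 375 min = 16:41.
Sample prep starts at 16:41 + 72 min = 17:53.
The wash step starts at 10:26 and sample prep starts at 17:53, so the wash step is first.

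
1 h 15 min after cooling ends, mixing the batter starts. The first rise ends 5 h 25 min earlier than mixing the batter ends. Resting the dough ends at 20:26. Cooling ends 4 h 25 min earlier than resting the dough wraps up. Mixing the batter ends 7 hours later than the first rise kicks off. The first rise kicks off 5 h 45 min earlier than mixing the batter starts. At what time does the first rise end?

Cooling ends at 20:26 − 265 min = 16:01.
Mixing the batter starts at 16:01 + 75 min = 17:16.
The first rise starts at 17:16 − 345 min = 11:31.
Mixing the batter ends at 11:31 + 420 min = 18:31.
The first rise ends at 18:31 − 325 min = 13:06.

13:06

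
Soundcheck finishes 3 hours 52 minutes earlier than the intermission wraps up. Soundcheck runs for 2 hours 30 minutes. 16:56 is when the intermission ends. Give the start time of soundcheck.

10:34

Soundcheck ends at 16:56 − 232 min = 13:04.
Soundcheck starts at 13:04 − 150 min = 10:34.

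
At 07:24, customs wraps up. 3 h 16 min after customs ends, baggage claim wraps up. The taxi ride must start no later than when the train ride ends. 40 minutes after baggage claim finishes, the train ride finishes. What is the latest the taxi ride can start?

11:20

Baggage claim ends at 07:24 + 196 min = 10:40.
The train ride ends at 10:40 + 40 min = 11:20.
The taxi ride is bounded by the train ride, so the latest it can start is 11:20.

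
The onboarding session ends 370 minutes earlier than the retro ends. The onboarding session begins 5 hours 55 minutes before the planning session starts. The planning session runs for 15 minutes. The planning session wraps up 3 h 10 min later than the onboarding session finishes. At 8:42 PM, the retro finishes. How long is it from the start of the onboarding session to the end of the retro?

9 h 10 min

The onboarding session ends at 8:42 PM − 370 min = 2:32 PM.
The planning session ends at 2:32 PM + 190 min = 5:42 PM.
The planning session starts at 5:42 PM − 15 min = 5:27 PM.
The onboarding session starts at 5:27 PM − 355 min = 11:32 AM.
From 11:32 AM to 8:42 PM is 9 h 10 min.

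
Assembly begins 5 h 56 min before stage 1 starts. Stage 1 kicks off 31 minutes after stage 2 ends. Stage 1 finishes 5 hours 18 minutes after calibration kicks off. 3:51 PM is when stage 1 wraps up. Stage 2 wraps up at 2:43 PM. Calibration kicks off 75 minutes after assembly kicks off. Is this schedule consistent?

Stage 1 starts at 2:43 PM + 31 min = 3:14 PM.
Assembly starts at 3:14 PM − 356 min = 9:18 AM.
Calibration starts at 9:18 AM + 75 min = 10:33 AM.
Stage 1 ends at 10:33 AM + 318 min = 3:51 PM.
That matches the stated 3:51 PM, so the schedule is consistent.

Yes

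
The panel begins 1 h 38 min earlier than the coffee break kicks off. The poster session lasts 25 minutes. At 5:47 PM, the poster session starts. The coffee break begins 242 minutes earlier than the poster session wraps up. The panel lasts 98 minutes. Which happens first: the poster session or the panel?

The poster session ends at 5:47 PM + 25 min = 6:12 PM.
The coffee break starts at 6:12 PM − 242 min = 2:10 PM.
The panel starts at 2:10 PM − 98 min = 12:32 PM.
The poster session starts at 5:47 PM and the panel starts at 12:32 PM, so the panel is first.

the panel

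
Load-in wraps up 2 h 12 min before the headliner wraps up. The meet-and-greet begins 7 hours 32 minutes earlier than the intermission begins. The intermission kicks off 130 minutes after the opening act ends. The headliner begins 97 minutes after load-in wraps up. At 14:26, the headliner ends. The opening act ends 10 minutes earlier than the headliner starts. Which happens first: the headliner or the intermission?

the headliner

Load-in ends at 14:26 − 132 min = 12:14.
The headliner starts at 12:14 + 97 min = 13:51.
The opening act ends at 13:51 − 10 min = 13:41.
The intermission starts at 13:41 + 130 min = 15:51.
The headliner starts at 13:51 and the intermission starts at 15:51, so the headliner is first.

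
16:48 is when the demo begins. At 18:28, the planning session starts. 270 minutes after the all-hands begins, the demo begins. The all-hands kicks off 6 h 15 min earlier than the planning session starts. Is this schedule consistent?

No

The all-hands starts at 18:28 − 375 min = 12:13.
The demo starts at 12:13 + 270 min = 16:43.
But the demo is also said to start at 16:48 — a 5-minute conflict.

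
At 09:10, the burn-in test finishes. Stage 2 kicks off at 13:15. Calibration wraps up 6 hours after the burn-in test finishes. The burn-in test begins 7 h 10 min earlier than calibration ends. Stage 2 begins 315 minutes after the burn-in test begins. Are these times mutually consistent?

Yes

Calibration ends at 09:10 + 360 min = 15:10.
The burn-in test starts at 15:10 − 430 min = 08:00.
Stage 2 starts at 08:00 + 315 min = 13:15.
That matches the stated 13:15, so the schedule is consistent.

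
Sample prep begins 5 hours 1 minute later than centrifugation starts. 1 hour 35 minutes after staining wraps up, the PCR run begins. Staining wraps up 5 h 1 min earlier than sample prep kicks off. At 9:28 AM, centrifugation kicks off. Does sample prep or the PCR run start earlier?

the PCR run

Sample prep starts at 9:28 AM + 301 min = 2:29 PM.
Staining ends at 2:29 PM − 301 min = 9:28 AM.
The PCR run starts at 9:28 AM + 95 min = 11:03 AM.
Sample prep starts at 2:29 PM and the PCR run starts at 11:03 AM, so the PCR run is first.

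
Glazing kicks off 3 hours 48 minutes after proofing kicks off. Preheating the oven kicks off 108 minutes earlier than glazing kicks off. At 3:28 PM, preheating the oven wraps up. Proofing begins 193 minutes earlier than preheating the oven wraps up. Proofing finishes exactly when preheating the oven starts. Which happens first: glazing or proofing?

Proofing starts at 3:28 PM − 193 min = 12:15 PM.
Glazing starts at 12:15 PM + 228 min = 4:03 PM.
Glazing starts at 4:03 PM and proofing starts at 12:15 PM, so proofing is first.

proofing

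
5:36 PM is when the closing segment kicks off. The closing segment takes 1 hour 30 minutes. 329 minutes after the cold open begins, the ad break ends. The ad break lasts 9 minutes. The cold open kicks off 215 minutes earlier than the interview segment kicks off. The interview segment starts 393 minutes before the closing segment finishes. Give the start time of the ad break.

The closing segment ends at 5:36 PM + 90 min = 7:06 PM.
The interview segment starts at 7:06 PM − 393 min = 12:33 PM.
The cold open starts at 12:33 PM − 215 min = 8:58 AM.
The ad break ends at 8:58 AM + 329 min = 2:27 PM.
The ad break starts at 2:27 PM − 9 min = 2:18 PM.

2:18 PM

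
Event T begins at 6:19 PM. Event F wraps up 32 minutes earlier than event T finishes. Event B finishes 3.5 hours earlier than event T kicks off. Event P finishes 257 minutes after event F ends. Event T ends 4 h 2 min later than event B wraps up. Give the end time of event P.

10:36 PM

Event B ends at 6:19 PM − 210 min = 2:49 PM.
Event T ends at 2:49 PM + 242 min = 6:51 PM.
Event F ends at 6:51 PM − 32 min = 6:19 PM.
Event P ends at 6:19 PM + 257 min = 10:36 PM.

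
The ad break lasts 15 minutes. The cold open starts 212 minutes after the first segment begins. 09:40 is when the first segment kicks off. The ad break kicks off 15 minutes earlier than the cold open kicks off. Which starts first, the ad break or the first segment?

The cold open starts at 09:40 + 212 min = 13:12.
The ad break starts at 13:12 − 15 min = 12:57.
The ad break starts at 12:57 and the first segment starts at 09:40, so the first segment is first.

the first segment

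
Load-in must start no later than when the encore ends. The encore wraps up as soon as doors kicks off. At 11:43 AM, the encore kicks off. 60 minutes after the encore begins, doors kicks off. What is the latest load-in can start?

Doors starts at 11:43 AM + 60 min = 12:43 PM.
So the encore ends at 12:43 PM.
Load-in is bounded by the encore, so the latest it can start is 12:43 PM.

12:43 PM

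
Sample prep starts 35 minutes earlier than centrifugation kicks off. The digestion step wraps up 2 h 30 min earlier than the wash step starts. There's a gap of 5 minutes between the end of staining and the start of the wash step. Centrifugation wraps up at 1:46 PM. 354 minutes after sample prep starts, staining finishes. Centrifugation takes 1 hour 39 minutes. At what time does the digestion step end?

3:01 PM

Centrifugation starts at 1:46 PM − 99 min = 12:07 PM.
Sample prep starts at 12:07 PM − 35 min = 11:32 AM.
Staining ends at 11:32 AM + 354 min = 5:26 PM.
The wash step starts at 5:26 PM + 5 min = 5:31 PM.
The digestion step ends at 5:31 PM − 150 min = 3:01 PM.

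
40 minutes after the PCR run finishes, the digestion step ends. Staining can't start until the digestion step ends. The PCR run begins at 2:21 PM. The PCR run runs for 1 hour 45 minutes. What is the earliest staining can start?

4:46 PM

The PCR run ends at 2:21 PM + 105 min = 4:06 PM.
The digestion step ends at 4:06 PM + 40 min = 4:46 PM.
Staining is bounded by the digestion step, so the earliest it can start is 4:46 PM.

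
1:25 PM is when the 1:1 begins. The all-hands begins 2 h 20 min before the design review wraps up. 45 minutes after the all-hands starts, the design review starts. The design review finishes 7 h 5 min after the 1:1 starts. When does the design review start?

The design review ends at 1:25 PM + 425 min = 8:30 PM.
The all-hands starts at 8:30 PM − 140 min = 6:10 PM.
The design review starts at 6:10 PM + 45 min = 6:55 PM.

6:55 PM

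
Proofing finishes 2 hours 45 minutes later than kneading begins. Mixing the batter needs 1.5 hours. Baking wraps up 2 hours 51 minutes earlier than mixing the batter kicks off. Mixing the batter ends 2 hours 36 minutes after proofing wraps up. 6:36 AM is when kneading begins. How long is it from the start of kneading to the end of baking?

Proofing ends at 6:36 AM + 165 min = 9:21 AM.
Mixing the batter ends at 9:21 AM + 156 min = 11:57 AM.
Mixing the batter starts at 11:57 AM − 90 min = 10:27 AM.
Baking ends at 10:27 AM − 171 min = 7:36 AM.
From 6:36 AM to 7:36 AM is 1 hour.

1 hour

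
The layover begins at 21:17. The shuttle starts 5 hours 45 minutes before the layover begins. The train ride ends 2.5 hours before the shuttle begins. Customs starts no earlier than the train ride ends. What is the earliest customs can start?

13:02

The shuttle starts at 21:17 − 345 min = 15:32.
The train ride ends at 15:32 − 150 min = 13:02.
Customs is bounded by the train ride, so the earliest it can start is 13:02.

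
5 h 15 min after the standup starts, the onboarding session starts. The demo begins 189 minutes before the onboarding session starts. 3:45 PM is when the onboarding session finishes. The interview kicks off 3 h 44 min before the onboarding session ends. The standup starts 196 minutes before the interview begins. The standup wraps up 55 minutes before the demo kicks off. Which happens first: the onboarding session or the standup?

the standup

The interview starts at 3:45 PM − 224 min = 12:01 PM.
The standup starts at 12:01 PM − 196 min = 8:45 AM.
The onboarding session starts at 8:45 AM + 315 min = 2:00 PM.
The onboarding session starts at 2:00 PM and the standup starts at 8:45 AM, so the standup is first.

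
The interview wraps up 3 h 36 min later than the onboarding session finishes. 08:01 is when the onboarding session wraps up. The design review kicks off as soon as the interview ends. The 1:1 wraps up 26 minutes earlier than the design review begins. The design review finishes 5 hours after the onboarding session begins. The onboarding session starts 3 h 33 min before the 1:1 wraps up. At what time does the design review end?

12:38

The interview ends at 08:01 + 216 min = 11:37.
So the design review starts at 11:37.
The 1:1 ends at 11:37 − 26 min = 11:11.
The onboarding session starts at 11:11 − 213 min = 07:38.
The design review ends at 07:38 + 300 min = 12:38.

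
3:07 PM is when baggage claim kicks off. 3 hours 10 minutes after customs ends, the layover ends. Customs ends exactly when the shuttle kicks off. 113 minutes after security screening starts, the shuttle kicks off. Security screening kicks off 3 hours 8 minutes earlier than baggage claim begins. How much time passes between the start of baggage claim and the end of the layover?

Security screening starts at 3:07 PM − 188 min = 11:59 AM.
The shuttle starts at 11:59 AM + 113 min = 1:52 PM.
So customs ends at 1:52 PM.
The layover ends at 1:52 PM + 190 min = 5:02 PM.
From 3:07 PM to 5:02 PM is 1 h 55 min.

1 h 55 min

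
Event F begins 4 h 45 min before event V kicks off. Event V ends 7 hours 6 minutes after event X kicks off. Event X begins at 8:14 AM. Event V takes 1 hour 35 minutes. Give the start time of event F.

Event V ends at 8:14 AM + 426 min = 3:20 PM.
Event V starts at 3:20 PM − 95 min = 1:45 PM.
Event F starts at 1:45 PM − 285 min = 9:00 AM.

9:00 AM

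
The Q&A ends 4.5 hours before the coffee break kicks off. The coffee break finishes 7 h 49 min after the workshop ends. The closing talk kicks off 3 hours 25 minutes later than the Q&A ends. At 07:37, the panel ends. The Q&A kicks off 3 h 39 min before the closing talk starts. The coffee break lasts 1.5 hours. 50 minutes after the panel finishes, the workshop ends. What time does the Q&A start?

The workshop ends at 07:37 + 50 min = 08:27.
The coffee break ends at 08:27 + 469 min = 16:16.
The coffee break starts at 16:16 − 90 min = 14:46.
The Q&A ends at 14:46 − 270 min = 10:16.
The closing talk starts at 10:16 + 205 min = 13:41.
The Q&A starts at 13:41 − 219 min = 10:02.

10:02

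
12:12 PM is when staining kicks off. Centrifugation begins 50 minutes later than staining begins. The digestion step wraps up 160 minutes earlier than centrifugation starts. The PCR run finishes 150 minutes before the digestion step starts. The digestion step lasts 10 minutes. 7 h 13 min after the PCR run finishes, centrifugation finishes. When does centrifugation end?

Centrifugation starts at 12:12 PM + 50 min = 1:02 PM.
The digestion step ends at 1:02 PM − 160 min = 10:22 AM.
The digestion step starts at 10:22 AM − 10 min = 10:12 AM.
The PCR run ends at 10:12 AM − 150 min = 7:42 AM.
Centrifugation ends at 7:42 AM + 433 min = 2:55 PM.

2:55 PM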